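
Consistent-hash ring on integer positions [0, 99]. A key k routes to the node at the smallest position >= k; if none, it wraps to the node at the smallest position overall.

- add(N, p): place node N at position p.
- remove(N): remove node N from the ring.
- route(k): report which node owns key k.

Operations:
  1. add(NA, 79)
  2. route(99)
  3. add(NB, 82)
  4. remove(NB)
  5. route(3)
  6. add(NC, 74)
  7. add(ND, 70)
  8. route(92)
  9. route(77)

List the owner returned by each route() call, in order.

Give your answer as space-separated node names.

Op 1: add NA@79 -> ring=[79:NA]
Op 2: route key 99: none >= 99, wrap to smallest pos 79 -> NA
Op 3: add NB@82 -> ring=[79:NA,82:NB]
Op 4: remove NB -> ring=[79:NA]
Op 5: route key 3: smallest pos >= 3 is 79 -> NA
Op 6: add NC@74 -> ring=[74:NC,79:NA]
Op 7: add ND@70 -> ring=[70:ND,74:NC,79:NA]
Op 8: route key 92: none >= 92, wrap to smallest pos 70 -> ND
Op 9: route key 77: smallest pos >= 77 is 79 -> NA

Answer: NA NA ND NA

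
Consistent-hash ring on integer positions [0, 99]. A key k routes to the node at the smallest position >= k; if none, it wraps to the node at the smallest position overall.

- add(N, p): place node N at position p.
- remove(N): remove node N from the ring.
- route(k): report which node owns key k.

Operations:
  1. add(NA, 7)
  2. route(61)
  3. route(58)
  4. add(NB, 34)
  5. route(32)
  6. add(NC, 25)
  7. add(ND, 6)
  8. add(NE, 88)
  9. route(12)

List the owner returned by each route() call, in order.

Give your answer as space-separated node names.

Op 1: add NA@7 -> ring=[7:NA]
Op 2: route key 61: none >= 61, wrap to smallest pos 7 -> NA
Op 3: route key 58: none >= 58, wrap to smallest pos 7 -> NA
Op 4: add NB@34 -> ring=[7:NA,34:NB]
Op 5: route key 32: smallest pos >= 32 is 34 -> NB
Op 6: add NC@25 -> ring=[7:NA,25:NC,34:NB]
Op 7: add ND@6 -> ring=[6:ND,7:NA,25:NC,34:NB]
Op 8: add NE@88 -> ring=[6:ND,7:NA,25:NC,34:NB,88:NE]
Op 9: route key 12: smallest pos >= 12 is 25 -> NC

Answer: NA NA NB NC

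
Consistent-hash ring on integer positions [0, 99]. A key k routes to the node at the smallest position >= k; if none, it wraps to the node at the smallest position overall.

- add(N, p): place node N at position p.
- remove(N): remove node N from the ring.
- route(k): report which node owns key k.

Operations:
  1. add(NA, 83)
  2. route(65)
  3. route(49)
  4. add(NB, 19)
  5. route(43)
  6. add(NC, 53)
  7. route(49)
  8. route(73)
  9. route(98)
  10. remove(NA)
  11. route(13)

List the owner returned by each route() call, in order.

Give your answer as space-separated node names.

Answer: NA NA NA NC NA NB NB

Derivation:
Op 1: add NA@83 -> ring=[83:NA]
Op 2: route key 65: smallest pos >= 65 is 83 -> NA
Op 3: route key 49: smallest pos >= 49 is 83 -> NA
Op 4: add NB@19 -> ring=[19:NB,83:NA]
Op 5: route key 43: smallest pos >= 43 is 83 -> NA
Op 6: add NC@53 -> ring=[19:NB,53:NC,83:NA]
Op 7: route key 49: smallest pos >= 49 is 53 -> NC
Op 8: route key 73: smallest pos >= 73 is 83 -> NA
Op 9: route key 98: none >= 98, wrap to smallest pos 19 -> NB
Op 10: remove NA -> ring=[19:NB,53:NC]
Op 11: route key 13: smallest pos >= 13 is 19 -> NB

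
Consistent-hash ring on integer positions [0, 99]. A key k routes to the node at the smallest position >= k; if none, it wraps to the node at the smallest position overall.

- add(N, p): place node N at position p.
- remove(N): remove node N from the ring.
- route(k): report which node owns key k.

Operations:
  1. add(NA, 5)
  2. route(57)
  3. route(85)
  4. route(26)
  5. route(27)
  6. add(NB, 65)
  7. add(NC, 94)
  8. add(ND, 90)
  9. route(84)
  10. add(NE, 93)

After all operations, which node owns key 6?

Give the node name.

Op 1: add NA@5 -> ring=[5:NA]
Op 2: route key 57: none >= 57, wrap to smallest pos 5 -> NA
Op 3: route key 85: none >= 85, wrap to smallest pos 5 -> NA
Op 4: route key 26: none >= 26, wrap to smallest pos 5 -> NA
Op 5: route key 27: none >= 27, wrap to smallest pos 5 -> NA
Op 6: add NB@65 -> ring=[5:NA,65:NB]
Op 7: add NC@94 -> ring=[5:NA,65:NB,94:NC]
Op 8: add ND@90 -> ring=[5:NA,65:NB,90:ND,94:NC]
Op 9: route key 84: smallest pos >= 84 is 90 -> ND
Op 10: add NE@93 -> ring=[5:NA,65:NB,90:ND,93:NE,94:NC]
Final route key 6: smallest pos >= 6 is 65 -> NB

Answer: NB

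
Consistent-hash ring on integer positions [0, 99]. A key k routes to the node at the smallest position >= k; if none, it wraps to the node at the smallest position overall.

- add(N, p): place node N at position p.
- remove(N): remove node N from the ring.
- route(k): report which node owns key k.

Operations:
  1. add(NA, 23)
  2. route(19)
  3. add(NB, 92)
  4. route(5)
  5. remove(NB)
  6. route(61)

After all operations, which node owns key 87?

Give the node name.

Op 1: add NA@23 -> ring=[23:NA]
Op 2: route key 19: smallest pos >= 19 is 23 -> NA
Op 3: add NB@92 -> ring=[23:NA,92:NB]
Op 4: route key 5: smallest pos >= 5 is 23 -> NA
Op 5: remove NB -> ring=[23:NA]
Op 6: route key 61: none >= 61, wrap to smallest pos 23 -> NA
Final route key 87: none >= 87, wrap to smallest pos 23 -> NA

Answer: NA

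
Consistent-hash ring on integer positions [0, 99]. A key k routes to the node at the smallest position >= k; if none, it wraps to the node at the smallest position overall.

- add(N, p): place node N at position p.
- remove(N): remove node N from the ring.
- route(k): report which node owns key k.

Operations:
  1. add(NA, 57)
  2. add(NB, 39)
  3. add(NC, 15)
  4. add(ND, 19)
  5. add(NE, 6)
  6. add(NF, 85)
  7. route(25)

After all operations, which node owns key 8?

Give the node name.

Answer: NC

Derivation:
Op 1: add NA@57 -> ring=[57:NA]
Op 2: add NB@39 -> ring=[39:NB,57:NA]
Op 3: add NC@15 -> ring=[15:NC,39:NB,57:NA]
Op 4: add ND@19 -> ring=[15:NC,19:ND,39:NB,57:NA]
Op 5: add NE@6 -> ring=[6:NE,15:NC,19:ND,39:NB,57:NA]
Op 6: add NF@85 -> ring=[6:NE,15:NC,19:ND,39:NB,57:NA,85:NF]
Op 7: route key 25: smallest pos >= 25 is 39 -> NB
Final route key 8: smallest pos >= 8 is 15 -> NC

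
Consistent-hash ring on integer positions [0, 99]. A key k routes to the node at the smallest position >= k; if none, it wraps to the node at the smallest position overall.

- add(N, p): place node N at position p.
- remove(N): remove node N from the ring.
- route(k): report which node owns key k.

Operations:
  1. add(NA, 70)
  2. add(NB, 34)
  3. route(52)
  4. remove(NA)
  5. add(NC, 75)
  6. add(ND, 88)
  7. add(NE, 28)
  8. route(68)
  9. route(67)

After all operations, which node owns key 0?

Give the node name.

Op 1: add NA@70 -> ring=[70:NA]
Op 2: add NB@34 -> ring=[34:NB,70:NA]
Op 3: route key 52: smallest pos >= 52 is 70 -> NA
Op 4: remove NA -> ring=[34:NB]
Op 5: add NC@75 -> ring=[34:NB,75:NC]
Op 6: add ND@88 -> ring=[34:NB,75:NC,88:ND]
Op 7: add NE@28 -> ring=[28:NE,34:NB,75:NC,88:ND]
Op 8: route key 68: smallest pos >= 68 is 75 -> NC
Op 9: route key 67: smallest pos >= 67 is 75 -> NC
Final route key 0: smallest pos >= 0 is 28 -> NE

Answer: NE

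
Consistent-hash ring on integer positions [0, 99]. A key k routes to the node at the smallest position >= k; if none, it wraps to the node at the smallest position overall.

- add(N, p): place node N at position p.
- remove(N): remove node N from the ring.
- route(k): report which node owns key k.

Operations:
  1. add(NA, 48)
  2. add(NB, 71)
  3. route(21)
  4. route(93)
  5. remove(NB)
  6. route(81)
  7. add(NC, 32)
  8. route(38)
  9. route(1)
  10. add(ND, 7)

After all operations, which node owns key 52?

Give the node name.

Op 1: add NA@48 -> ring=[48:NA]
Op 2: add NB@71 -> ring=[48:NA,71:NB]
Op 3: route key 21: smallest pos >= 21 is 48 -> NA
Op 4: route key 93: none >= 93, wrap to smallest pos 48 -> NA
Op 5: remove NB -> ring=[48:NA]
Op 6: route key 81: none >= 81, wrap to smallest pos 48 -> NA
Op 7: add NC@32 -> ring=[32:NC,48:NA]
Op 8: route key 38: smallest pos >= 38 is 48 -> NA
Op 9: route key 1: smallest pos >= 1 is 32 -> NC
Op 10: add ND@7 -> ring=[7:ND,32:NC,48:NA]
Final route key 52: none >= 52, wrap to smallest pos 7 -> ND

Answer: ND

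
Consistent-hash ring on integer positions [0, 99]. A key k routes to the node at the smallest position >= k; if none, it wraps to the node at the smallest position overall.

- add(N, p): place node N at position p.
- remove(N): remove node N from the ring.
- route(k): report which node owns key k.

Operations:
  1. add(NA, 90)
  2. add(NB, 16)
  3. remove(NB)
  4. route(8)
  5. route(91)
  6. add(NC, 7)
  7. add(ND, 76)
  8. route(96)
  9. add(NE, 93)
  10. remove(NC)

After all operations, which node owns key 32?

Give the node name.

Op 1: add NA@90 -> ring=[90:NA]
Op 2: add NB@16 -> ring=[16:NB,90:NA]
Op 3: remove NB -> ring=[90:NA]
Op 4: route key 8: smallest pos >= 8 is 90 -> NA
Op 5: route key 91: none >= 91, wrap to smallest pos 90 -> NA
Op 6: add NC@7 -> ring=[7:NC,90:NA]
Op 7: add ND@76 -> ring=[7:NC,76:ND,90:NA]
Op 8: route key 96: none >= 96, wrap to smallest pos 7 -> NC
Op 9: add NE@93 -> ring=[7:NC,76:ND,90:NA,93:NE]
Op 10: remove NC -> ring=[76:ND,90:NA,93:NE]
Final route key 32: smallest pos >= 32 is 76 -> ND

Answer: ND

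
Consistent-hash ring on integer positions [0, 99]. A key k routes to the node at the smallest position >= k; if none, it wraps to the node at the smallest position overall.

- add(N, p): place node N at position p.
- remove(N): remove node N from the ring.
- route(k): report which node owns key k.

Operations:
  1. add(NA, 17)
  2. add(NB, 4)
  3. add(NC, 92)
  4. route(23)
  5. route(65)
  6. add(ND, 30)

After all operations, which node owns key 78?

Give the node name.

Op 1: add NA@17 -> ring=[17:NA]
Op 2: add NB@4 -> ring=[4:NB,17:NA]
Op 3: add NC@92 -> ring=[4:NB,17:NA,92:NC]
Op 4: route key 23: smallest pos >= 23 is 92 -> NC
Op 5: route key 65: smallest pos >= 65 is 92 -> NC
Op 6: add ND@30 -> ring=[4:NB,17:NA,30:ND,92:NC]
Final route key 78: smallest pos >= 78 is 92 -> NC

Answer: NC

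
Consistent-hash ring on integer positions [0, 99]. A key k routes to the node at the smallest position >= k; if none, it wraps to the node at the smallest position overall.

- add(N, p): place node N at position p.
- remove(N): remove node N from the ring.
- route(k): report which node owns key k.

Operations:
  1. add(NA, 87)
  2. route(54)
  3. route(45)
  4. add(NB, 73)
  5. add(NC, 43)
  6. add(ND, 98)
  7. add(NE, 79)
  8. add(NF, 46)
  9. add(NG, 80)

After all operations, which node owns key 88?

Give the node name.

Op 1: add NA@87 -> ring=[87:NA]
Op 2: route key 54: smallest pos >= 54 is 87 -> NA
Op 3: route key 45: smallest pos >= 45 is 87 -> NA
Op 4: add NB@73 -> ring=[73:NB,87:NA]
Op 5: add NC@43 -> ring=[43:NC,73:NB,87:NA]
Op 6: add ND@98 -> ring=[43:NC,73:NB,87:NA,98:ND]
Op 7: add NE@79 -> ring=[43:NC,73:NB,79:NE,87:NA,98:ND]
Op 8: add NF@46 -> ring=[43:NC,46:NF,73:NB,79:NE,87:NA,98:ND]
Op 9: add NG@80 -> ring=[43:NC,46:NF,73:NB,79:NE,80:NG,87:NA,98:ND]
Final route key 88: smallest pos >= 88 is 98 -> ND

Answer: ND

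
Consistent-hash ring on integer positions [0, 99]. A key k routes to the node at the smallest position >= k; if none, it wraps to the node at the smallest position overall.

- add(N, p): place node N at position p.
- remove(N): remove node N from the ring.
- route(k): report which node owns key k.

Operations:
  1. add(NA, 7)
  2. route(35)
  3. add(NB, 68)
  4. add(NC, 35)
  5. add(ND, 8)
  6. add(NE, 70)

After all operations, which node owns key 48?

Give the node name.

Op 1: add NA@7 -> ring=[7:NA]
Op 2: route key 35: none >= 35, wrap to smallest pos 7 -> NA
Op 3: add NB@68 -> ring=[7:NA,68:NB]
Op 4: add NC@35 -> ring=[7:NA,35:NC,68:NB]
Op 5: add ND@8 -> ring=[7:NA,8:ND,35:NC,68:NB]
Op 6: add NE@70 -> ring=[7:NA,8:ND,35:NC,68:NB,70:NE]
Final route key 48: smallest pos >= 48 is 68 -> NB

Answer: NB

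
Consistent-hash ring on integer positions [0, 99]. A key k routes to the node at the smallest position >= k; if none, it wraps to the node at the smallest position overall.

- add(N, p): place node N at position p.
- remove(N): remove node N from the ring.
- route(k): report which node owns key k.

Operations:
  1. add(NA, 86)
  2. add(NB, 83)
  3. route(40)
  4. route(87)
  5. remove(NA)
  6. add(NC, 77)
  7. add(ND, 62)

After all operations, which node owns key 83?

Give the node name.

Answer: NB

Derivation:
Op 1: add NA@86 -> ring=[86:NA]
Op 2: add NB@83 -> ring=[83:NB,86:NA]
Op 3: route key 40: smallest pos >= 40 is 83 -> NB
Op 4: route key 87: none >= 87, wrap to smallest pos 83 -> NB
Op 5: remove NA -> ring=[83:NB]
Op 6: add NC@77 -> ring=[77:NC,83:NB]
Op 7: add ND@62 -> ring=[62:ND,77:NC,83:NB]
Final route key 83: smallest pos >= 83 is 83 -> NB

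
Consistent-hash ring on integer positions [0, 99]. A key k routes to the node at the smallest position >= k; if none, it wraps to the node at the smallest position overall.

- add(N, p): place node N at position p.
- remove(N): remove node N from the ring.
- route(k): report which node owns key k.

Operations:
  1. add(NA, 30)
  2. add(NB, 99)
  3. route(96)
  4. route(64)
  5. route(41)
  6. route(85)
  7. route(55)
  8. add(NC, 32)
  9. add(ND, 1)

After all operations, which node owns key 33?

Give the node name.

Answer: NB

Derivation:
Op 1: add NA@30 -> ring=[30:NA]
Op 2: add NB@99 -> ring=[30:NA,99:NB]
Op 3: route key 96: smallest pos >= 96 is 99 -> NB
Op 4: route key 64: smallest pos >= 64 is 99 -> NB
Op 5: route key 41: smallest pos >= 41 is 99 -> NB
Op 6: route key 85: smallest pos >= 85 is 99 -> NB
Op 7: route key 55: smallest pos >= 55 is 99 -> NB
Op 8: add NC@32 -> ring=[30:NA,32:NC,99:NB]
Op 9: add ND@1 -> ring=[1:ND,30:NA,32:NC,99:NB]
Final route key 33: smallest pos >= 33 is 99 -> NB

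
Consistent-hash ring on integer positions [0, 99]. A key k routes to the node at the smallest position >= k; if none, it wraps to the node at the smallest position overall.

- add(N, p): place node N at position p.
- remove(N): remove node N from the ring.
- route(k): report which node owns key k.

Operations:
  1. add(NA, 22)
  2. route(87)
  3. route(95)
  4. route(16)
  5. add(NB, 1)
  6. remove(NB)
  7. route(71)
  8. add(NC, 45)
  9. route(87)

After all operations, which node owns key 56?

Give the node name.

Answer: NA

Derivation:
Op 1: add NA@22 -> ring=[22:NA]
Op 2: route key 87: none >= 87, wrap to smallest pos 22 -> NA
Op 3: route key 95: none >= 95, wrap to smallest pos 22 -> NA
Op 4: route key 16: smallest pos >= 16 is 22 -> NA
Op 5: add NB@1 -> ring=[1:NB,22:NA]
Op 6: remove NB -> ring=[22:NA]
Op 7: route key 71: none >= 71, wrap to smallest pos 22 -> NA
Op 8: add NC@45 -> ring=[22:NA,45:NC]
Op 9: route key 87: none >= 87, wrap to smallest pos 22 -> NA
Final route key 56: none >= 56, wrap to smallest pos 22 -> NA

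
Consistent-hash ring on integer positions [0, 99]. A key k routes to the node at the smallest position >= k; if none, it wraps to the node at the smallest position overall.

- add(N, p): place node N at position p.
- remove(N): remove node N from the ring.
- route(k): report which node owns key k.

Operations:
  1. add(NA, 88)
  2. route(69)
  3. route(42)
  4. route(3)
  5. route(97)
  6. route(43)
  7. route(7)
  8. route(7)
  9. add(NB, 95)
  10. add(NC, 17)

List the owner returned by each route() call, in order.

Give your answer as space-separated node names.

Answer: NA NA NA NA NA NA NA

Derivation:
Op 1: add NA@88 -> ring=[88:NA]
Op 2: route key 69: smallest pos >= 69 is 88 -> NA
Op 3: route key 42: smallest pos >= 42 is 88 -> NA
Op 4: route key 3: smallest pos >= 3 is 88 -> NA
Op 5: route key 97: none >= 97, wrap to smallest pos 88 -> NA
Op 6: route key 43: smallest pos >= 43 is 88 -> NA
Op 7: route key 7: smallest pos >= 7 is 88 -> NA
Op 8: route key 7: smallest pos >= 7 is 88 -> NA
Op 9: add NB@95 -> ring=[88:NA,95:NB]
Op 10: add NC@17 -> ring=[17:NC,88:NA,95:NB]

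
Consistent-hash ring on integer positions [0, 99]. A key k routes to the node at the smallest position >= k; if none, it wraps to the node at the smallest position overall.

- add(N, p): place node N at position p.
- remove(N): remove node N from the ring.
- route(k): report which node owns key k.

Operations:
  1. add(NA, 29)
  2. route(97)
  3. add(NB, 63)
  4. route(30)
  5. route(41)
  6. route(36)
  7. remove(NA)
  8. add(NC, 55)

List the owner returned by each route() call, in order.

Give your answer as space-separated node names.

Answer: NA NB NB NB

Derivation:
Op 1: add NA@29 -> ring=[29:NA]
Op 2: route key 97: none >= 97, wrap to smallest pos 29 -> NA
Op 3: add NB@63 -> ring=[29:NA,63:NB]
Op 4: route key 30: smallest pos >= 30 is 63 -> NB
Op 5: route key 41: smallest pos >= 41 is 63 -> NB
Op 6: route key 36: smallest pos >= 36 is 63 -> NB
Op 7: remove NA -> ring=[63:NB]
Op 8: add NC@55 -> ring=[55:NC,63:NB]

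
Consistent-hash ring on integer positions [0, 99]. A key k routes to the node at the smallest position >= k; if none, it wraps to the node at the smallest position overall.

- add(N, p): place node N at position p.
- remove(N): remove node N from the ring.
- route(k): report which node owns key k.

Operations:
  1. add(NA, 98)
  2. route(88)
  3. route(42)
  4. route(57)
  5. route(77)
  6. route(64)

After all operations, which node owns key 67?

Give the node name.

Op 1: add NA@98 -> ring=[98:NA]
Op 2: route key 88: smallest pos >= 88 is 98 -> NA
Op 3: route key 42: smallest pos >= 42 is 98 -> NA
Op 4: route key 57: smallest pos >= 57 is 98 -> NA
Op 5: route key 77: smallest pos >= 77 is 98 -> NA
Op 6: route key 64: smallest pos >= 64 is 98 -> NA
Final route key 67: smallest pos >= 67 is 98 -> NA

Answer: NA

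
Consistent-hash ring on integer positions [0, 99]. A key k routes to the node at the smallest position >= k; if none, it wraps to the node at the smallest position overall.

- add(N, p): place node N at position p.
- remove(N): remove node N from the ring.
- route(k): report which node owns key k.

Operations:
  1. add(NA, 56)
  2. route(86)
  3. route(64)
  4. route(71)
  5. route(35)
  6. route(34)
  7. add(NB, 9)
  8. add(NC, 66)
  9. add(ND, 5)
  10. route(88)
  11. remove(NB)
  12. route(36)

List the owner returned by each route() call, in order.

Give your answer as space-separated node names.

Answer: NA NA NA NA NA ND NA

Derivation:
Op 1: add NA@56 -> ring=[56:NA]
Op 2: route key 86: none >= 86, wrap to smallest pos 56 -> NA
Op 3: route key 64: none >= 64, wrap to smallest pos 56 -> NA
Op 4: route key 71: none >= 71, wrap to smallest pos 56 -> NA
Op 5: route key 35: smallest pos >= 35 is 56 -> NA
Op 6: route key 34: smallest pos >= 34 is 56 -> NA
Op 7: add NB@9 -> ring=[9:NB,56:NA]
Op 8: add NC@66 -> ring=[9:NB,56:NA,66:NC]
Op 9: add ND@5 -> ring=[5:ND,9:NB,56:NA,66:NC]
Op 10: route key 88: none >= 88, wrap to smallest pos 5 -> ND
Op 11: remove NB -> ring=[5:ND,56:NA,66:NC]
Op 12: route key 36: smallest pos >= 36 is 56 -> NA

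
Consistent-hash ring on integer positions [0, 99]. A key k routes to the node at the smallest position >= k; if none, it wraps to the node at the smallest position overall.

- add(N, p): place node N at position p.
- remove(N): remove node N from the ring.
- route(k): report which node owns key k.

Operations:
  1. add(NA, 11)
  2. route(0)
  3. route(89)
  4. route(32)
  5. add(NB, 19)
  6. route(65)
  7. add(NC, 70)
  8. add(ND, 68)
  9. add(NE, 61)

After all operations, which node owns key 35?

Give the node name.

Op 1: add NA@11 -> ring=[11:NA]
Op 2: route key 0: smallest pos >= 0 is 11 -> NA
Op 3: route key 89: none >= 89, wrap to smallest pos 11 -> NA
Op 4: route key 32: none >= 32, wrap to smallest pos 11 -> NA
Op 5: add NB@19 -> ring=[11:NA,19:NB]
Op 6: route key 65: none >= 65, wrap to smallest pos 11 -> NA
Op 7: add NC@70 -> ring=[11:NA,19:NB,70:NC]
Op 8: add ND@68 -> ring=[11:NA,19:NB,68:ND,70:NC]
Op 9: add NE@61 -> ring=[11:NA,19:NB,61:NE,68:ND,70:NC]
Final route key 35: smallest pos >= 35 is 61 -> NE

Answer: NE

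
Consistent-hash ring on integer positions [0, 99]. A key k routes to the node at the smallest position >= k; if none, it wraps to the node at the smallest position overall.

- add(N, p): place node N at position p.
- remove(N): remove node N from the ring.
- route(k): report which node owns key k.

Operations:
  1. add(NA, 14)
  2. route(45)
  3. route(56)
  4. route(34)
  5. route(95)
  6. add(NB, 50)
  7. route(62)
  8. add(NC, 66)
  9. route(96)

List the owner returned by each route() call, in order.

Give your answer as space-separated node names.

Answer: NA NA NA NA NA NA

Derivation:
Op 1: add NA@14 -> ring=[14:NA]
Op 2: route key 45: none >= 45, wrap to smallest pos 14 -> NA
Op 3: route key 56: none >= 56, wrap to smallest pos 14 -> NA
Op 4: route key 34: none >= 34, wrap to smallest pos 14 -> NA
Op 5: route key 95: none >= 95, wrap to smallest pos 14 -> NA
Op 6: add NB@50 -> ring=[14:NA,50:NB]
Op 7: route key 62: none >= 62, wrap to smallest pos 14 -> NA
Op 8: add NC@66 -> ring=[14:NA,50:NB,66:NC]
Op 9: route key 96: none >= 96, wrap to smallest pos 14 -> NA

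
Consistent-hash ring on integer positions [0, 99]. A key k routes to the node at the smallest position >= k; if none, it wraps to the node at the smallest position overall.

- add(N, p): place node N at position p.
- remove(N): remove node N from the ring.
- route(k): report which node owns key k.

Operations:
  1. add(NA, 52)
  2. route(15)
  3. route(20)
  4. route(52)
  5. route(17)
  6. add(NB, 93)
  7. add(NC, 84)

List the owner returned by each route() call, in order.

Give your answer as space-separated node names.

Answer: NA NA NA NA

Derivation:
Op 1: add NA@52 -> ring=[52:NA]
Op 2: route key 15: smallest pos >= 15 is 52 -> NA
Op 3: route key 20: smallest pos >= 20 is 52 -> NA
Op 4: route key 52: smallest pos >= 52 is 52 -> NA
Op 5: route key 17: smallest pos >= 17 is 52 -> NA
Op 6: add NB@93 -> ring=[52:NA,93:NB]
Op 7: add NC@84 -> ring=[52:NA,84:NC,93:NB]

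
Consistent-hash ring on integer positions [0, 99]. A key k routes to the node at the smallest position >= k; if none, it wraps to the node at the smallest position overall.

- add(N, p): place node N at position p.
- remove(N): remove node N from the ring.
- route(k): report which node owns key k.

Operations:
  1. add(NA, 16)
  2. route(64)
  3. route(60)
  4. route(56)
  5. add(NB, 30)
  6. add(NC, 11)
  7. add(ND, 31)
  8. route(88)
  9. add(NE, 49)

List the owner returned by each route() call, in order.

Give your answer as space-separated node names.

Answer: NA NA NA NC

Derivation:
Op 1: add NA@16 -> ring=[16:NA]
Op 2: route key 64: none >= 64, wrap to smallest pos 16 -> NA
Op 3: route key 60: none >= 60, wrap to smallest pos 16 -> NA
Op 4: route key 56: none >= 56, wrap to smallest pos 16 -> NA
Op 5: add NB@30 -> ring=[16:NA,30:NB]
Op 6: add NC@11 -> ring=[11:NC,16:NA,30:NB]
Op 7: add ND@31 -> ring=[11:NC,16:NA,30:NB,31:ND]
Op 8: route key 88: none >= 88, wrap to smallest pos 11 -> NC
Op 9: add NE@49 -> ring=[11:NC,16:NA,30:NB,31:ND,49:NE]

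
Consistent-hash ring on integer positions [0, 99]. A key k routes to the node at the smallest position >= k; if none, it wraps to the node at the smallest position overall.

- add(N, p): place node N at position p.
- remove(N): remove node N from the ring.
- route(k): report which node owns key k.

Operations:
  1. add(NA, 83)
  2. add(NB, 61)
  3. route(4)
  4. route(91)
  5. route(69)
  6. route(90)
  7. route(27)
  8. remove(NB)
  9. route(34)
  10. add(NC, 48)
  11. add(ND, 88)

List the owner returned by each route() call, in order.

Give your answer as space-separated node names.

Op 1: add NA@83 -> ring=[83:NA]
Op 2: add NB@61 -> ring=[61:NB,83:NA]
Op 3: route key 4: smallest pos >= 4 is 61 -> NB
Op 4: route key 91: none >= 91, wrap to smallest pos 61 -> NB
Op 5: route key 69: smallest pos >= 69 is 83 -> NA
Op 6: route key 90: none >= 90, wrap to smallest pos 61 -> NB
Op 7: route key 27: smallest pos >= 27 is 61 -> NB
Op 8: remove NB -> ring=[83:NA]
Op 9: route key 34: smallest pos >= 34 is 83 -> NA
Op 10: add NC@48 -> ring=[48:NC,83:NA]
Op 11: add ND@88 -> ring=[48:NC,83:NA,88:ND]

Answer: NB NB NA NB NB NA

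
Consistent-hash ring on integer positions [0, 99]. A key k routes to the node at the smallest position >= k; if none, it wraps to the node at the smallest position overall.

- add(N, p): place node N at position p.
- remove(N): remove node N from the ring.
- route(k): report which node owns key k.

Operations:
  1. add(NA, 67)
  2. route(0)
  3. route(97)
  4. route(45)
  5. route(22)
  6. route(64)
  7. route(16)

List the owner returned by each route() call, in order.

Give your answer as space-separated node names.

Answer: NA NA NA NA NA NA

Derivation:
Op 1: add NA@67 -> ring=[67:NA]
Op 2: route key 0: smallest pos >= 0 is 67 -> NA
Op 3: route key 97: none >= 97, wrap to smallest pos 67 -> NA
Op 4: route key 45: smallest pos >= 45 is 67 -> NA
Op 5: route key 22: smallest pos >= 22 is 67 -> NA
Op 6: route key 64: smallest pos >= 64 is 67 -> NA
Op 7: route key 16: smallest pos >= 16 is 67 -> NA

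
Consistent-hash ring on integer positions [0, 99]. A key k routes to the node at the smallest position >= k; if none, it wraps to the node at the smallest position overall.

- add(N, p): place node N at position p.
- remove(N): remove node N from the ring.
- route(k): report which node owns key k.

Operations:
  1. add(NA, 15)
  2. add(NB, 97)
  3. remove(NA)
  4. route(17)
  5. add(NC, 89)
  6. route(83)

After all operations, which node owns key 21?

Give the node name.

Op 1: add NA@15 -> ring=[15:NA]
Op 2: add NB@97 -> ring=[15:NA,97:NB]
Op 3: remove NA -> ring=[97:NB]
Op 4: route key 17: smallest pos >= 17 is 97 -> NB
Op 5: add NC@89 -> ring=[89:NC,97:NB]
Op 6: route key 83: smallest pos >= 83 is 89 -> NC
Final route key 21: smallest pos >= 21 is 89 -> NC

Answer: NC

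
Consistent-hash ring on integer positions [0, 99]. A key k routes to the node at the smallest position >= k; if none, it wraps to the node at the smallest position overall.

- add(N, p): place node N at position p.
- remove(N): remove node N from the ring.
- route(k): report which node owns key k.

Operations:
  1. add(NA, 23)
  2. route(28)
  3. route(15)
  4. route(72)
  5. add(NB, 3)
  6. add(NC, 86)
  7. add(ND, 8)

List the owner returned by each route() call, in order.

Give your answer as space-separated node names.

Op 1: add NA@23 -> ring=[23:NA]
Op 2: route key 28: none >= 28, wrap to smallest pos 23 -> NA
Op 3: route key 15: smallest pos >= 15 is 23 -> NA
Op 4: route key 72: none >= 72, wrap to smallest pos 23 -> NA
Op 5: add NB@3 -> ring=[3:NB,23:NA]
Op 6: add NC@86 -> ring=[3:NB,23:NA,86:NC]
Op 7: add ND@8 -> ring=[3:NB,8:ND,23:NA,86:NC]

Answer: NA NA NA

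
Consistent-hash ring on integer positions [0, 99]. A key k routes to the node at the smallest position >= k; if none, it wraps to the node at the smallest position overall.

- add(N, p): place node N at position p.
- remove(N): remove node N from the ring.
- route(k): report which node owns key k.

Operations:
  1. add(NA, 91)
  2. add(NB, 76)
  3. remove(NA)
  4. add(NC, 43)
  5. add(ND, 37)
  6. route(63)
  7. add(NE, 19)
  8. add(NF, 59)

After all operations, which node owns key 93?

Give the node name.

Op 1: add NA@91 -> ring=[91:NA]
Op 2: add NB@76 -> ring=[76:NB,91:NA]
Op 3: remove NA -> ring=[76:NB]
Op 4: add NC@43 -> ring=[43:NC,76:NB]
Op 5: add ND@37 -> ring=[37:ND,43:NC,76:NB]
Op 6: route key 63: smallest pos >= 63 is 76 -> NB
Op 7: add NE@19 -> ring=[19:NE,37:ND,43:NC,76:NB]
Op 8: add NF@59 -> ring=[19:NE,37:ND,43:NC,59:NF,76:NB]
Final route key 93: none >= 93, wrap to smallest pos 19 -> NE

Answer: NE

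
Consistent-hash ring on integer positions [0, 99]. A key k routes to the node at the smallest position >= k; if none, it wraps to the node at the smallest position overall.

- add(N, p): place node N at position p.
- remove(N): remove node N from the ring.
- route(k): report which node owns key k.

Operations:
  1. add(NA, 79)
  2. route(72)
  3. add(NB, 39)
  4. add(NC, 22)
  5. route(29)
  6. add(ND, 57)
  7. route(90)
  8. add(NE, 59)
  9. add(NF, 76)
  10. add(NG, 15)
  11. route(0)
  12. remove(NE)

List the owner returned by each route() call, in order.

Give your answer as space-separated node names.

Op 1: add NA@79 -> ring=[79:NA]
Op 2: route key 72: smallest pos >= 72 is 79 -> NA
Op 3: add NB@39 -> ring=[39:NB,79:NA]
Op 4: add NC@22 -> ring=[22:NC,39:NB,79:NA]
Op 5: route key 29: smallest pos >= 29 is 39 -> NB
Op 6: add ND@57 -> ring=[22:NC,39:NB,57:ND,79:NA]
Op 7: route key 90: none >= 90, wrap to smallest pos 22 -> NC
Op 8: add NE@59 -> ring=[22:NC,39:NB,57:ND,59:NE,79:NA]
Op 9: add NF@76 -> ring=[22:NC,39:NB,57:ND,59:NE,76:NF,79:NA]
Op 10: add NG@15 -> ring=[15:NG,22:NC,39:NB,57:ND,59:NE,76:NF,79:NA]
Op 11: route key 0: smallest pos >= 0 is 15 -> NG
Op 12: remove NE -> ring=[15:NG,22:NC,39:NB,57:ND,76:NF,79:NA]

Answer: NA NB NC NG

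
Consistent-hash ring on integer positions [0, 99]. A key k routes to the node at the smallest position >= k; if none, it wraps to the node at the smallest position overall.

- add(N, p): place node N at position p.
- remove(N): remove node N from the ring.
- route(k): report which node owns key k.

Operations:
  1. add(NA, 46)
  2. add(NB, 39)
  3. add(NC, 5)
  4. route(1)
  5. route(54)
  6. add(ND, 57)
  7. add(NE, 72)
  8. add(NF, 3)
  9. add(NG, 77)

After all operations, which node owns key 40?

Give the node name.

Op 1: add NA@46 -> ring=[46:NA]
Op 2: add NB@39 -> ring=[39:NB,46:NA]
Op 3: add NC@5 -> ring=[5:NC,39:NB,46:NA]
Op 4: route key 1: smallest pos >= 1 is 5 -> NC
Op 5: route key 54: none >= 54, wrap to smallest pos 5 -> NC
Op 6: add ND@57 -> ring=[5:NC,39:NB,46:NA,57:ND]
Op 7: add NE@72 -> ring=[5:NC,39:NB,46:NA,57:ND,72:NE]
Op 8: add NF@3 -> ring=[3:NF,5:NC,39:NB,46:NA,57:ND,72:NE]
Op 9: add NG@77 -> ring=[3:NF,5:NC,39:NB,46:NA,57:ND,72:NE,77:NG]
Final route key 40: smallest pos >= 40 is 46 -> NA

Answer: NA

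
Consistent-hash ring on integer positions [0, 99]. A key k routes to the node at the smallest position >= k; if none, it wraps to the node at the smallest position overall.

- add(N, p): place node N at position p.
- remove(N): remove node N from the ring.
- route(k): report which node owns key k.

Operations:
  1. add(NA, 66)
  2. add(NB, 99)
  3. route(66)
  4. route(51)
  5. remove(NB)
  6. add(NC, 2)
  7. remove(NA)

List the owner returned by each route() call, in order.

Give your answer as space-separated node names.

Op 1: add NA@66 -> ring=[66:NA]
Op 2: add NB@99 -> ring=[66:NA,99:NB]
Op 3: route key 66: smallest pos >= 66 is 66 -> NA
Op 4: route key 51: smallest pos >= 51 is 66 -> NA
Op 5: remove NB -> ring=[66:NA]
Op 6: add NC@2 -> ring=[2:NC,66:NA]
Op 7: remove NA -> ring=[2:NC]

Answer: NA NA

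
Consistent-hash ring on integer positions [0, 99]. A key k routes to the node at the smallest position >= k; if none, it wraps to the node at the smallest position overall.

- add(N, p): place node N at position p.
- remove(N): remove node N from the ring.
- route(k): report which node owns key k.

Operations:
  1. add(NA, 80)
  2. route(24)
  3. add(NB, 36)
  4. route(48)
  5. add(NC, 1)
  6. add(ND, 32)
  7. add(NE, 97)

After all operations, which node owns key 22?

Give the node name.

Op 1: add NA@80 -> ring=[80:NA]
Op 2: route key 24: smallest pos >= 24 is 80 -> NA
Op 3: add NB@36 -> ring=[36:NB,80:NA]
Op 4: route key 48: smallest pos >= 48 is 80 -> NA
Op 5: add NC@1 -> ring=[1:NC,36:NB,80:NA]
Op 6: add ND@32 -> ring=[1:NC,32:ND,36:NB,80:NA]
Op 7: add NE@97 -> ring=[1:NC,32:ND,36:NB,80:NA,97:NE]
Final route key 22: smallest pos >= 22 is 32 -> ND

Answer: ND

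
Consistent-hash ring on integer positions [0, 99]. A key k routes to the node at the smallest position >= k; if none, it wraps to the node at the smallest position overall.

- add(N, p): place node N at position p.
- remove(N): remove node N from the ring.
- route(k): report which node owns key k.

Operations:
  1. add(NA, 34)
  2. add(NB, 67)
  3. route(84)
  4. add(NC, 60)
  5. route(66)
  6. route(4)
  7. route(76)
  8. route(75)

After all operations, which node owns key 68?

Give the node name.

Op 1: add NA@34 -> ring=[34:NA]
Op 2: add NB@67 -> ring=[34:NA,67:NB]
Op 3: route key 84: none >= 84, wrap to smallest pos 34 -> NA
Op 4: add NC@60 -> ring=[34:NA,60:NC,67:NB]
Op 5: route key 66: smallest pos >= 66 is 67 -> NB
Op 6: route key 4: smallest pos >= 4 is 34 -> NA
Op 7: route key 76: none >= 76, wrap to smallest pos 34 -> NA
Op 8: route key 75: none >= 75, wrap to smallest pos 34 -> NA
Final route key 68: none >= 68, wrap to smallest pos 34 -> NA

Answer: NA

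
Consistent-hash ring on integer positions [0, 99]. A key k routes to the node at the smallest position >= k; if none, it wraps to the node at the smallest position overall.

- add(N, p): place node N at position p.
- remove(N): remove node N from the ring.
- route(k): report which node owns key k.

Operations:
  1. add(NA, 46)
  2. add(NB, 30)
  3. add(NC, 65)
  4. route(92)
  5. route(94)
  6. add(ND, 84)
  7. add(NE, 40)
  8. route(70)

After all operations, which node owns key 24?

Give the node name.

Answer: NB

Derivation:
Op 1: add NA@46 -> ring=[46:NA]
Op 2: add NB@30 -> ring=[30:NB,46:NA]
Op 3: add NC@65 -> ring=[30:NB,46:NA,65:NC]
Op 4: route key 92: none >= 92, wrap to smallest pos 30 -> NB
Op 5: route key 94: none >= 94, wrap to smallest pos 30 -> NB
Op 6: add ND@84 -> ring=[30:NB,46:NA,65:NC,84:ND]
Op 7: add NE@40 -> ring=[30:NB,40:NE,46:NA,65:NC,84:ND]
Op 8: route key 70: smallest pos >= 70 is 84 -> ND
Final route key 24: smallest pos >= 24 is 30 -> NB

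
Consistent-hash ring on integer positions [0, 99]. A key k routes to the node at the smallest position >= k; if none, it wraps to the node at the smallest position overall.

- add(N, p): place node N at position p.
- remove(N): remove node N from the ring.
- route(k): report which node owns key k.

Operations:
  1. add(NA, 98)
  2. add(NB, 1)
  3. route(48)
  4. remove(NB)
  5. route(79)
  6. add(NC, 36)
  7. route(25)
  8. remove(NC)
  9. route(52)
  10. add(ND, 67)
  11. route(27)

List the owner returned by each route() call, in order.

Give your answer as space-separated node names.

Answer: NA NA NC NA ND

Derivation:
Op 1: add NA@98 -> ring=[98:NA]
Op 2: add NB@1 -> ring=[1:NB,98:NA]
Op 3: route key 48: smallest pos >= 48 is 98 -> NA
Op 4: remove NB -> ring=[98:NA]
Op 5: route key 79: smallest pos >= 79 is 98 -> NA
Op 6: add NC@36 -> ring=[36:NC,98:NA]
Op 7: route key 25: smallest pos >= 25 is 36 -> NC
Op 8: remove NC -> ring=[98:NA]
Op 9: route key 52: smallest pos >= 52 is 98 -> NA
Op 10: add ND@67 -> ring=[67:ND,98:NA]
Op 11: route key 27: smallest pos >= 27 is 67 -> ND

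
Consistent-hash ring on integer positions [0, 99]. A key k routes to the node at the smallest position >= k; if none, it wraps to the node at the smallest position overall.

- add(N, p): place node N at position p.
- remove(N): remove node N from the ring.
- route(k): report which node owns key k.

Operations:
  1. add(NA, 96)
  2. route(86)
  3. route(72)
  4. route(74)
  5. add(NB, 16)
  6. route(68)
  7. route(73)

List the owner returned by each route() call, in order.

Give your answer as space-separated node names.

Op 1: add NA@96 -> ring=[96:NA]
Op 2: route key 86: smallest pos >= 86 is 96 -> NA
Op 3: route key 72: smallest pos >= 72 is 96 -> NA
Op 4: route key 74: smallest pos >= 74 is 96 -> NA
Op 5: add NB@16 -> ring=[16:NB,96:NA]
Op 6: route key 68: smallest pos >= 68 is 96 -> NA
Op 7: route key 73: smallest pos >= 73 is 96 -> NA

Answer: NA NA NA NA NA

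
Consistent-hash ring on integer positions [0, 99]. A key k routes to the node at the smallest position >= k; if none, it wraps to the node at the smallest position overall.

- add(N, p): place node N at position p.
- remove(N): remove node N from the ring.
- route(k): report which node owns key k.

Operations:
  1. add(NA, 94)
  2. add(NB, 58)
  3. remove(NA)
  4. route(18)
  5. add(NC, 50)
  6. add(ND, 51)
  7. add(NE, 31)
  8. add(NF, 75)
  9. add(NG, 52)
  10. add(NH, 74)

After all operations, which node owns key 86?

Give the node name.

Op 1: add NA@94 -> ring=[94:NA]
Op 2: add NB@58 -> ring=[58:NB,94:NA]
Op 3: remove NA -> ring=[58:NB]
Op 4: route key 18: smallest pos >= 18 is 58 -> NB
Op 5: add NC@50 -> ring=[50:NC,58:NB]
Op 6: add ND@51 -> ring=[50:NC,51:ND,58:NB]
Op 7: add NE@31 -> ring=[31:NE,50:NC,51:ND,58:NB]
Op 8: add NF@75 -> ring=[31:NE,50:NC,51:ND,58:NB,75:NF]
Op 9: add NG@52 -> ring=[31:NE,50:NC,51:ND,52:NG,58:NB,75:NF]
Op 10: add NH@74 -> ring=[31:NE,50:NC,51:ND,52:NG,58:NB,74:NH,75:NF]
Final route key 86: none >= 86, wrap to smallest pos 31 -> NE

Answer: NE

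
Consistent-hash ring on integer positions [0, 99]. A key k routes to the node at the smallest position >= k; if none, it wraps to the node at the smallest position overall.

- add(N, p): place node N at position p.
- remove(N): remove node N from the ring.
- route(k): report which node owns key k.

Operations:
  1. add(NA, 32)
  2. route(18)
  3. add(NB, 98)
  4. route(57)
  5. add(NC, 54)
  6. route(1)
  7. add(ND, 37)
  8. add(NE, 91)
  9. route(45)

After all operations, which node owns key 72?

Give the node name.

Op 1: add NA@32 -> ring=[32:NA]
Op 2: route key 18: smallest pos >= 18 is 32 -> NA
Op 3: add NB@98 -> ring=[32:NA,98:NB]
Op 4: route key 57: smallest pos >= 57 is 98 -> NB
Op 5: add NC@54 -> ring=[32:NA,54:NC,98:NB]
Op 6: route key 1: smallest pos >= 1 is 32 -> NA
Op 7: add ND@37 -> ring=[32:NA,37:ND,54:NC,98:NB]
Op 8: add NE@91 -> ring=[32:NA,37:ND,54:NC,91:NE,98:NB]
Op 9: route key 45: smallest pos >= 45 is 54 -> NC
Final route key 72: smallest pos >= 72 is 91 -> NE

Answer: NE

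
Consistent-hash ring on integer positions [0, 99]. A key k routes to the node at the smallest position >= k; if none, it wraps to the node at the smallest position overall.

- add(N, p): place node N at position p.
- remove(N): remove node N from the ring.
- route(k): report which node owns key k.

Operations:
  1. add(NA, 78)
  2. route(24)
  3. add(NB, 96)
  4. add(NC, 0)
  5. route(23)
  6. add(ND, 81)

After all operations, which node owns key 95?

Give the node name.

Op 1: add NA@78 -> ring=[78:NA]
Op 2: route key 24: smallest pos >= 24 is 78 -> NA
Op 3: add NB@96 -> ring=[78:NA,96:NB]
Op 4: add NC@0 -> ring=[0:NC,78:NA,96:NB]
Op 5: route key 23: smallest pos >= 23 is 78 -> NA
Op 6: add ND@81 -> ring=[0:NC,78:NA,81:ND,96:NB]
Final route key 95: smallest pos >= 95 is 96 -> NB

Answer: NB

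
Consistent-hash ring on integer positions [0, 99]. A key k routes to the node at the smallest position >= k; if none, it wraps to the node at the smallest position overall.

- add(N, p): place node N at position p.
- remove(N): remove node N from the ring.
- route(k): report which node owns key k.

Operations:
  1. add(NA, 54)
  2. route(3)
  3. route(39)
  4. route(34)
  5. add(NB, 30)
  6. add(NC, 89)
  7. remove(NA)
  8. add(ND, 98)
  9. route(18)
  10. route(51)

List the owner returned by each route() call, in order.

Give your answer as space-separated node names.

Answer: NA NA NA NB NC

Derivation:
Op 1: add NA@54 -> ring=[54:NA]
Op 2: route key 3: smallest pos >= 3 is 54 -> NA
Op 3: route key 39: smallest pos >= 39 is 54 -> NA
Op 4: route key 34: smallest pos >= 34 is 54 -> NA
Op 5: add NB@30 -> ring=[30:NB,54:NA]
Op 6: add NC@89 -> ring=[30:NB,54:NA,89:NC]
Op 7: remove NA -> ring=[30:NB,89:NC]
Op 8: add ND@98 -> ring=[30:NB,89:NC,98:ND]
Op 9: route key 18: smallest pos >= 18 is 30 -> NB
Op 10: route key 51: smallest pos >= 51 is 89 -> NC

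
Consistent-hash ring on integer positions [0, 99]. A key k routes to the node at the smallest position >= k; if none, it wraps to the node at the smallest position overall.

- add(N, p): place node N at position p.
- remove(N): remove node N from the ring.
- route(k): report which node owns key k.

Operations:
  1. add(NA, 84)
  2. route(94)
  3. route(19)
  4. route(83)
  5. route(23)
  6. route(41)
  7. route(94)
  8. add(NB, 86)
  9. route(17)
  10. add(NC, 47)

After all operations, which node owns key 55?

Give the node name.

Op 1: add NA@84 -> ring=[84:NA]
Op 2: route key 94: none >= 94, wrap to smallest pos 84 -> NA
Op 3: route key 19: smallest pos >= 19 is 84 -> NA
Op 4: route key 83: smallest pos >= 83 is 84 -> NA
Op 5: route key 23: smallest pos >= 23 is 84 -> NA
Op 6: route key 41: smallest pos >= 41 is 84 -> NA
Op 7: route key 94: none >= 94, wrap to smallest pos 84 -> NA
Op 8: add NB@86 -> ring=[84:NA,86:NB]
Op 9: route key 17: smallest pos >= 17 is 84 -> NA
Op 10: add NC@47 -> ring=[47:NC,84:NA,86:NB]
Final route key 55: smallest pos >= 55 is 84 -> NA

Answer: NA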